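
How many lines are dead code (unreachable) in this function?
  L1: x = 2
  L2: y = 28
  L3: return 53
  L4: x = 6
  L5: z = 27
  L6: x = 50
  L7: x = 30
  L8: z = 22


Analyzing control flow:
  L1: reachable (before return)
  L2: reachable (before return)
  L3: reachable (return statement)
  L4: DEAD (after return at L3)
  L5: DEAD (after return at L3)
  L6: DEAD (after return at L3)
  L7: DEAD (after return at L3)
  L8: DEAD (after return at L3)
Return at L3, total lines = 8
Dead lines: L4 through L8
Count: 5

5


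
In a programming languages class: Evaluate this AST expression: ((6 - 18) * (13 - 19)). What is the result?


Expression: ((6 - 18) * (13 - 19))
Evaluating step by step:
  6 - 18 = -12
  13 - 19 = -6
  -12 * -6 = 72
Result: 72

72


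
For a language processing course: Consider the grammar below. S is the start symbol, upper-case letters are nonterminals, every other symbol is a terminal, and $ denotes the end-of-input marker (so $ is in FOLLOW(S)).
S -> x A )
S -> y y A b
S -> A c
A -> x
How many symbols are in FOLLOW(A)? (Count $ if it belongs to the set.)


S is the start symbol and does not occur in any rule body, so FOLLOW(S) = {$}.
Examining every occurrence of A in a rule body:
  S -> x A ) : A is followed by terminal ')' -> add ')'
  S -> y y A b : A is followed by terminal 'b' -> add 'b'
  S -> A c : A is followed by terminal 'c' -> add 'c'
  A -> x : A does not occur in the body -> contributes nothing
FOLLOW(A) = {), b, c}
Count: 3

3


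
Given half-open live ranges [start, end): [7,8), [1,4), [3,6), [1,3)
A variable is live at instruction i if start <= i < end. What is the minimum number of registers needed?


Live ranges:
  Var0: [7, 8)
  Var1: [1, 4)
  Var2: [3, 6)
  Var3: [1, 3)
Sweep-line events (position, delta, active):
  pos=1 start -> active=1
  pos=1 start -> active=2
  pos=3 end -> active=1
  pos=3 start -> active=2
  pos=4 end -> active=1
  pos=6 end -> active=0
  pos=7 start -> active=1
  pos=8 end -> active=0
Maximum simultaneous active: 2
Minimum registers needed: 2

2


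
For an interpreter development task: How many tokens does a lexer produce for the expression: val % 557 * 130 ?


Scanning 'val % 557 * 130'
Token 1: 'val' -> identifier
Token 2: '%' -> operator
Token 3: '557' -> integer_literal
Token 4: '*' -> operator
Token 5: '130' -> integer_literal
Total tokens: 5

5


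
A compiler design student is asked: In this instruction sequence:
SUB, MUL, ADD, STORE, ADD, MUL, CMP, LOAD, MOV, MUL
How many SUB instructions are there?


Scanning instruction sequence for SUB:
  Position 1: SUB <- MATCH
  Position 2: MUL
  Position 3: ADD
  Position 4: STORE
  Position 5: ADD
  Position 6: MUL
  Position 7: CMP
  Position 8: LOAD
  Position 9: MOV
  Position 10: MUL
Matches at positions: [1]
Total SUB count: 1

1


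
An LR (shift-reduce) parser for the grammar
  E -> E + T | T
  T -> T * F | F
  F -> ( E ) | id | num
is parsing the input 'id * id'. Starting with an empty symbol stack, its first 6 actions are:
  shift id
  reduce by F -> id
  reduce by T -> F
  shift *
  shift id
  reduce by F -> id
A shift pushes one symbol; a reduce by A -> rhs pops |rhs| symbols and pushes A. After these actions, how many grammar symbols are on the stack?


Tracking the symbol stack through each action:
  Action 1: shift 'id' : push -> stack = [id] (size 1)
  Action 2: reduce by F -> id : pop 1, push F -> stack = [F] (size 1)
  Action 3: reduce by T -> F : pop 1, push T -> stack = [T] (size 1)
  Action 4: shift '*' : push -> stack = [T, *] (size 2)
  Action 5: shift 'id' : push -> stack = [T, *, id] (size 3)
  Action 6: reduce by F -> id : pop 1, push F -> stack = [T, *, F] (size 3)
Final stack size: 3

3


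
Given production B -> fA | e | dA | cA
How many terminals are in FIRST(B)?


Production: B -> fA | e | dA | cA
Examining each alternative for leading terminals:
  B -> fA : first terminal = 'f'
  B -> e : first terminal = 'e'
  B -> dA : first terminal = 'd'
  B -> cA : first terminal = 'c'
FIRST(B) = {c, d, e, f}
Count: 4

4


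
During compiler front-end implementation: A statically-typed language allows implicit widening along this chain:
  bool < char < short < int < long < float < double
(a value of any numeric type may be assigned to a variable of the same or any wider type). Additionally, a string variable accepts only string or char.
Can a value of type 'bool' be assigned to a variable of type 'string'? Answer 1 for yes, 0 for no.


Target variable type: string
Source value type: bool
Rule: string accepts only {string, char}
  source 'bool' in {string, char}? No
Result: 0

0


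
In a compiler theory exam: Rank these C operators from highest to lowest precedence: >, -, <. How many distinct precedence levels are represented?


Looking up precedence for each operator:
  > -> precedence 4
  - -> precedence 5
  < -> precedence 4
Sorted highest to lowest: -, >, <
Distinct precedence values: [5, 4]
Number of distinct levels: 2

2


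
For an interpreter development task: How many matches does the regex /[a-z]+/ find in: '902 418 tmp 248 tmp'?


Pattern: /[a-z]+/ (identifiers)
Input: '902 418 tmp 248 tmp'
Scanning for matches:
  Match 1: 'tmp'
  Match 2: 'tmp'
Total matches: 2

2


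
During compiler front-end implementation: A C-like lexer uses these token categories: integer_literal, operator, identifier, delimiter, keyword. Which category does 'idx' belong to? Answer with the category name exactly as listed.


Token: 'idx'
Checking categories:
  identifier: YES
  integer_literal: no
  operator: no
  keyword: no
  delimiter: no
Category: identifier

identifier


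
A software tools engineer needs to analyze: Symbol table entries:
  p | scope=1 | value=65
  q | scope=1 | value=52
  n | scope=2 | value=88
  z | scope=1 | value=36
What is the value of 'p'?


Searching symbol table for 'p':
  p | scope=1 | value=65 <- MATCH
  q | scope=1 | value=52
  n | scope=2 | value=88
  z | scope=1 | value=36
Found 'p' at scope 1 with value 65

65


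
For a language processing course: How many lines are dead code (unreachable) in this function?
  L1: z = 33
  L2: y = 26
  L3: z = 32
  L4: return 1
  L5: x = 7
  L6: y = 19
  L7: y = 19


Analyzing control flow:
  L1: reachable (before return)
  L2: reachable (before return)
  L3: reachable (before return)
  L4: reachable (return statement)
  L5: DEAD (after return at L4)
  L6: DEAD (after return at L4)
  L7: DEAD (after return at L4)
Return at L4, total lines = 7
Dead lines: L5 through L7
Count: 3

3


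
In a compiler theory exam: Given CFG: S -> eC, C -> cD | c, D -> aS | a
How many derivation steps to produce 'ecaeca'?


Grammar: S -> eC, C -> cD | c, D -> aS | a
Deriving 'ecaeca':
Step 1: S -> eC => eC
Step 2: C -> cD => ecD
Step 3: D -> aS => ecaS
Step 4: S -> eC => ecaeC
Step 5: C -> cD => ecaecD
Step 6: D -> a => ecaeca
Total derivation steps: 6

6


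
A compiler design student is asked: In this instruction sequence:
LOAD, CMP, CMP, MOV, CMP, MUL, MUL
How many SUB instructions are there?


Scanning instruction sequence for SUB:
  Position 1: LOAD
  Position 2: CMP
  Position 3: CMP
  Position 4: MOV
  Position 5: CMP
  Position 6: MUL
  Position 7: MUL
Matches at positions: []
Total SUB count: 0

0


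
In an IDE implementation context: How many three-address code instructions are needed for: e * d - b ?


Expression: e * d - b
Generating three-address code (respecting * over +/- precedence):
  Instruction 1: t1 = e * d
  Instruction 2: t2 = t1 - b
Total instructions: 2

2


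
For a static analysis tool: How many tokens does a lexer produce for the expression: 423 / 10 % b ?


Scanning '423 / 10 % b'
Token 1: '423' -> integer_literal
Token 2: '/' -> operator
Token 3: '10' -> integer_literal
Token 4: '%' -> operator
Token 5: 'b' -> identifier
Total tokens: 5

5


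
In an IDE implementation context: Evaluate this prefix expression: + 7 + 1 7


Parsing prefix expression: + 7 + 1 7
Step 1: Innermost operation '+ 1 7'
  1 + 7 = 8
Step 2: Outer operation '+ 7 [8]'
  7 + 8 = 15

15


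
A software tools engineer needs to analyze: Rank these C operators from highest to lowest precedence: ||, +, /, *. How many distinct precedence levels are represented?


Looking up precedence for each operator:
  || -> precedence 1
  + -> precedence 5
  / -> precedence 6
  * -> precedence 6
Sorted highest to lowest: /, *, +, ||
Distinct precedence values: [6, 5, 1]
Number of distinct levels: 3

3


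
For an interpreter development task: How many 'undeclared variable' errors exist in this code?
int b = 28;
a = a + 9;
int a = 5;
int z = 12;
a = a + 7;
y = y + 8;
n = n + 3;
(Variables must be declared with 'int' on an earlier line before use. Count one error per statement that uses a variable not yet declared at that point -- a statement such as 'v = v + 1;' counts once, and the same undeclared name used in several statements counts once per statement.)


Scanning code line by line:
  Line 1: declare 'b' -> declared = ['b']
  Line 2: use 'a' -> ERROR (undeclared)
  Line 3: declare 'a' -> declared = ['a', 'b']
  Line 4: declare 'z' -> declared = ['a', 'b', 'z']
  Line 5: use 'a' -> OK (declared)
  Line 6: use 'y' -> ERROR (undeclared)
  Line 7: use 'n' -> ERROR (undeclared)
Total undeclared variable errors: 3

3


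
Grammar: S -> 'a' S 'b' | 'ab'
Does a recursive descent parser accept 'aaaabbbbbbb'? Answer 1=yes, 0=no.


Grammar accepts strings of the form a^n b^n (n >= 1)
Word: 'aaaabbbbbbb'
Counting: 4 a's and 7 b's
Check: 4 == 7? No
Mismatch: a-count != b-count
Rejected

0


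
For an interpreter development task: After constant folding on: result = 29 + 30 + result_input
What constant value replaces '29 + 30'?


Identifying constant sub-expression:
  Original: result = 29 + 30 + result_input
  29 and 30 are both compile-time constants
  Evaluating: 29 + 30 = 59
  After folding: result = 59 + result_input

59


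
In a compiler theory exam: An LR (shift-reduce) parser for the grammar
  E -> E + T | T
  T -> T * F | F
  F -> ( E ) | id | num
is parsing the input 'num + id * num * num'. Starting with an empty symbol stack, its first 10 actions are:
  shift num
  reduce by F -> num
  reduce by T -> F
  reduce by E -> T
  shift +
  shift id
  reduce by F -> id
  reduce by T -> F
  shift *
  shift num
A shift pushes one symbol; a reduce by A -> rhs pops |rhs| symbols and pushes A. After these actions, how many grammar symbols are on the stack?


Tracking the symbol stack through each action:
  Action 1: shift 'num' : push -> stack = [num] (size 1)
  Action 2: reduce by F -> num : pop 1, push F -> stack = [F] (size 1)
  Action 3: reduce by T -> F : pop 1, push T -> stack = [T] (size 1)
  Action 4: reduce by E -> T : pop 1, push E -> stack = [E] (size 1)
  Action 5: shift '+' : push -> stack = [E, +] (size 2)
  Action 6: shift 'id' : push -> stack = [E, +, id] (size 3)
  Action 7: reduce by F -> id : pop 1, push F -> stack = [E, +, F] (size 3)
  Action 8: reduce by T -> F : pop 1, push T -> stack = [E, +, T] (size 3)
  Action 9: shift '*' : push -> stack = [E, +, T, *] (size 4)
  Action 10: shift 'num' : push -> stack = [E, +, T, *, num] (size 5)
Final stack size: 5

5


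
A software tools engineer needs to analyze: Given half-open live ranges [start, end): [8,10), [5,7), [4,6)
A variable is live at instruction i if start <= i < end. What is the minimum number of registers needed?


Live ranges:
  Var0: [8, 10)
  Var1: [5, 7)
  Var2: [4, 6)
Sweep-line events (position, delta, active):
  pos=4 start -> active=1
  pos=5 start -> active=2
  pos=6 end -> active=1
  pos=7 end -> active=0
  pos=8 start -> active=1
  pos=10 end -> active=0
Maximum simultaneous active: 2
Minimum registers needed: 2

2


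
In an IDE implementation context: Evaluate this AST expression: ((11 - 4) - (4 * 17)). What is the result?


Expression: ((11 - 4) - (4 * 17))
Evaluating step by step:
  11 - 4 = 7
  4 * 17 = 68
  7 - 68 = -61
Result: -61

-61


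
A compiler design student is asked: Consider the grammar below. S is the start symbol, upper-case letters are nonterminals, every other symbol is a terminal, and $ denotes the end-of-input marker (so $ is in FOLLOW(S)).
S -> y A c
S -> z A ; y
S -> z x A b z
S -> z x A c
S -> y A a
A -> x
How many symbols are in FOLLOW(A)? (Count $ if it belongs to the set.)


S is the start symbol and does not occur in any rule body, so FOLLOW(S) = {$}.
Examining every occurrence of A in a rule body:
  S -> y A c : A is followed by terminal 'c' -> add 'c'
  S -> z A ; y : A is followed by terminal ';' -> add ';'
  S -> z x A b z : A is followed by terminal 'b' -> add 'b'
  S -> z x A c : A is followed by terminal 'c' -> add 'c' (already in the set)
  S -> y A a : A is followed by terminal 'a' -> add 'a'
  A -> x : A does not occur in the body -> contributes nothing
FOLLOW(A) = {;, a, b, c}
Count: 4

4


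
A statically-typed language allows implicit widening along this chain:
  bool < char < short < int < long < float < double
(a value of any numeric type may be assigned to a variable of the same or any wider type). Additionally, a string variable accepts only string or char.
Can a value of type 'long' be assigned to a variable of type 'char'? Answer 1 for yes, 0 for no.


Target variable type: char
Source value type: long
Numeric ranks: long=4, char=1
Widening allowed iff rank(source) <= rank(target): 4 <= 1? No
Result: 0

0


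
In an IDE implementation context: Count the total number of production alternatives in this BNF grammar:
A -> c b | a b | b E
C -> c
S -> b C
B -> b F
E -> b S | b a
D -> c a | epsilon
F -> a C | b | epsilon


Counting alternatives per rule:
  A: 3 alternative(s)
  C: 1 alternative(s)
  S: 1 alternative(s)
  B: 1 alternative(s)
  E: 2 alternative(s)
  D: 2 alternative(s)
  F: 3 alternative(s)
Sum: 3 + 1 + 1 + 1 + 2 + 2 + 3 = 13

13


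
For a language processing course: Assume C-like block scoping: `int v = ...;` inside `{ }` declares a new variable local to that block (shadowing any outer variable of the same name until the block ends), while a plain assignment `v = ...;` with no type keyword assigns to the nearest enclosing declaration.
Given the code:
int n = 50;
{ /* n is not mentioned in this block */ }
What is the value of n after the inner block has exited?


Analyzing scoping rules:
Outer scope: declares n = 50
Inner block: n is neither redeclared nor assigned -> unchanged
After the block -> 50
Result: 50

50


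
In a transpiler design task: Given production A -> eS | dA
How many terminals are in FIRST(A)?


Production: A -> eS | dA
Examining each alternative for leading terminals:
  A -> eS : first terminal = 'e'
  A -> dA : first terminal = 'd'
FIRST(A) = {d, e}
Count: 2

2


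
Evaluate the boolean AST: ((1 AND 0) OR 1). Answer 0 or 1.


Step 1: Evaluate inner node
  1 AND 0 = 0
Step 2: Evaluate root node
  0 OR 1 = 1

1


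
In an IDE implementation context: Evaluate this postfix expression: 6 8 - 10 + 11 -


Processing tokens left to right:
Push 6, Push 8
Pop 6 and 8, compute 6 - 8 = -2, push -2
Push 10
Pop -2 and 10, compute -2 + 10 = 8, push 8
Push 11
Pop 8 and 11, compute 8 - 11 = -3, push -3
Stack result: -3

-3


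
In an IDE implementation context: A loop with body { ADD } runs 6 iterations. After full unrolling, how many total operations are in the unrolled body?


Loop body operations: ADD (1 op per iteration)
Unrolling 6 iterations:
  Iteration 1: ADD (1 ops)
  Iteration 2: ADD (1 ops)
  Iteration 3: ADD (1 ops)
  Iteration 4: ADD (1 ops)
  Iteration 5: ADD (1 ops)
  Iteration 6: ADD (1 ops)
Total: 6 iterations * 1 ops/iter = 6 operations

6


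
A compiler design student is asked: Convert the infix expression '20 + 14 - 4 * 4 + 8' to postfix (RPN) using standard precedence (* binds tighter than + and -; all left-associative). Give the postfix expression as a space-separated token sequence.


Applying the shunting-yard algorithm:
  Operand 20 -> output
  Push '+' onto operator stack -> op-stack: [+]
  Operand 14 -> output
  See '-' (prec 1); top '+' (prec 1) >= it -> pop '+' to output
  Push '-' onto operator stack -> op-stack: [-]
  Operand 4 -> output
  Push '*' onto operator stack -> op-stack: [-, *]
  Operand 4 -> output
  See '+' (prec 1); top '*' (prec 2) >= it -> pop '*' to output
  See '+' (prec 1); top '-' (prec 1) >= it -> pop '-' to output
  Push '+' onto operator stack -> op-stack: [+]
  Operand 8 -> output
  End of input: pop '+' to output
Postfix result: 20 14 + 4 4 * - 8 +

20 14 + 4 4 * - 8 +


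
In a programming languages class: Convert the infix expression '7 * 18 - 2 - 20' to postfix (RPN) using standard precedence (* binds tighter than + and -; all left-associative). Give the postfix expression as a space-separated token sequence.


Applying the shunting-yard algorithm:
  Operand 7 -> output
  Push '*' onto operator stack -> op-stack: [*]
  Operand 18 -> output
  See '-' (prec 1); top '*' (prec 2) >= it -> pop '*' to output
  Push '-' onto operator stack -> op-stack: [-]
  Operand 2 -> output
  See '-' (prec 1); top '-' (prec 1) >= it -> pop '-' to output
  Push '-' onto operator stack -> op-stack: [-]
  Operand 20 -> output
  End of input: pop '-' to output
Postfix result: 7 18 * 2 - 20 -

7 18 * 2 - 20 -


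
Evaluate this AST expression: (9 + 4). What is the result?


Expression: (9 + 4)
Evaluating step by step:
  9 + 4 = 13
Result: 13

13


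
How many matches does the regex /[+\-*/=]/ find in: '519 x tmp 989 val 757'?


Pattern: /[+\-*/=]/ (operators)
Input: '519 x tmp 989 val 757'
Scanning for matches:
Total matches: 0

0


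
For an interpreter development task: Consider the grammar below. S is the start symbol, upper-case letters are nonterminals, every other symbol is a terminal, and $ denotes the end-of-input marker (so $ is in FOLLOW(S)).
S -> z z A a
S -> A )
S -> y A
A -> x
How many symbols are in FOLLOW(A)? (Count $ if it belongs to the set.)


S is the start symbol and does not occur in any rule body, so FOLLOW(S) = {$}.
Examining every occurrence of A in a rule body:
  S -> z z A a : A is followed by terminal 'a' -> add 'a'
  S -> A ) : A is followed by terminal ')' -> add ')'
  S -> y A : A is at the right end -> add FOLLOW(S) = {$}
  A -> x : A does not occur in the body -> contributes nothing
FOLLOW(A) = {), a, $}
Count: 3

3


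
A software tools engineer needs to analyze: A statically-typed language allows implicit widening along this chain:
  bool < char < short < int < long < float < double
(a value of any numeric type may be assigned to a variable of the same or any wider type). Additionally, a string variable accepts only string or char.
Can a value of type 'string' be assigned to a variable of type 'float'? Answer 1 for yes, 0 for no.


Target variable type: float
Source value type: string
Rule: string cannot widen to any numeric type
Result: 0

0


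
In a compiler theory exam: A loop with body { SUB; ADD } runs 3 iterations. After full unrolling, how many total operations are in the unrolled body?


Loop body operations: SUB, ADD (2 ops per iteration)
Unrolling 3 iterations:
  Iteration 1: SUB, ADD (2 ops)
  Iteration 2: SUB, ADD (2 ops)
  Iteration 3: SUB, ADD (2 ops)
Total: 3 iterations * 2 ops/iter = 6 operations

6


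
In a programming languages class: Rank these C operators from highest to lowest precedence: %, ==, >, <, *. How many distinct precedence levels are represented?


Looking up precedence for each operator:
  % -> precedence 6
  == -> precedence 3
  > -> precedence 4
  < -> precedence 4
  * -> precedence 6
Sorted highest to lowest: %, *, >, <, ==
Distinct precedence values: [6, 4, 3]
Number of distinct levels: 3

3


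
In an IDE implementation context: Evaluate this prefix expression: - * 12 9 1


Parsing prefix expression: - * 12 9 1
Step 1: Innermost operation '* 12 9'
  12 * 9 = 108
Step 2: Outer operation '- [108] 1'
  108 - 1 = 107

107


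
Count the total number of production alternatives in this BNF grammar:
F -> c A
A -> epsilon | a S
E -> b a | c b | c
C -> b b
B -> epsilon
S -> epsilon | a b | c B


Counting alternatives per rule:
  F: 1 alternative(s)
  A: 2 alternative(s)
  E: 3 alternative(s)
  C: 1 alternative(s)
  B: 1 alternative(s)
  S: 3 alternative(s)
Sum: 1 + 2 + 3 + 1 + 1 + 3 = 11

11


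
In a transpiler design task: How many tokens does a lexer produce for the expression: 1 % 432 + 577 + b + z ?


Scanning '1 % 432 + 577 + b + z'
Token 1: '1' -> integer_literal
Token 2: '%' -> operator
Token 3: '432' -> integer_literal
Token 4: '+' -> operator
Token 5: '577' -> integer_literal
Token 6: '+' -> operator
Token 7: 'b' -> identifier
Token 8: '+' -> operator
Token 9: 'z' -> identifier
Total tokens: 9

9


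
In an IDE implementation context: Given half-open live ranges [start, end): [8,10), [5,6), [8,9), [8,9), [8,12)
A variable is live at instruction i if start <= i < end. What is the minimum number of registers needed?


Live ranges:
  Var0: [8, 10)
  Var1: [5, 6)
  Var2: [8, 9)
  Var3: [8, 9)
  Var4: [8, 12)
Sweep-line events (position, delta, active):
  pos=5 start -> active=1
  pos=6 end -> active=0
  pos=8 start -> active=1
  pos=8 start -> active=2
  pos=8 start -> active=3
  pos=8 start -> active=4
  pos=9 end -> active=3
  pos=9 end -> active=2
  pos=10 end -> active=1
  pos=12 end -> active=0
Maximum simultaneous active: 4
Minimum registers needed: 4

4


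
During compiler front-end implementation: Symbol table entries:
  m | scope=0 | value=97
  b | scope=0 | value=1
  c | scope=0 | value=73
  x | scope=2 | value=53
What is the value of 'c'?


Searching symbol table for 'c':
  m | scope=0 | value=97
  b | scope=0 | value=1
  c | scope=0 | value=73 <- MATCH
  x | scope=2 | value=53
Found 'c' at scope 0 with value 73

73


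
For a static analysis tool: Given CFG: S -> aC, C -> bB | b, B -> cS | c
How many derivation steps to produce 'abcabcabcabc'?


Grammar: S -> aC, C -> bB | b, B -> cS | c
Deriving 'abcabcabcabc':
Step 1: S -> aC => aC
Step 2: C -> bB => abB
Step 3: B -> cS => abcS
Step 4: S -> aC => abcaC
Step 5: C -> bB => abcabB
Step 6: B -> cS => abcabcS
Step 7: S -> aC => abcabcaC
Step 8: C -> bB => abcabcabB
Step 9: B -> cS => abcabcabcS
Step 10: S -> aC => abcabcabcaC
Step 11: C -> bB => abcabcabcabB
Step 12: B -> c => abcabcabcabc
Total derivation steps: 12

12


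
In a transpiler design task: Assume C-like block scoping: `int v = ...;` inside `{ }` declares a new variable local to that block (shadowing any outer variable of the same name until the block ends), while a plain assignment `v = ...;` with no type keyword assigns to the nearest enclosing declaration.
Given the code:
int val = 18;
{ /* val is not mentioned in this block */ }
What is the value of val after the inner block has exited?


Analyzing scoping rules:
Outer scope: declares val = 18
Inner block: val is neither redeclared nor assigned -> unchanged
After the block -> 18
Result: 18

18


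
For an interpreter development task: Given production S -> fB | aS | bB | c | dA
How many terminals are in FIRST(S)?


Production: S -> fB | aS | bB | c | dA
Examining each alternative for leading terminals:
  S -> fB : first terminal = 'f'
  S -> aS : first terminal = 'a'
  S -> bB : first terminal = 'b'
  S -> c : first terminal = 'c'
  S -> dA : first terminal = 'd'
FIRST(S) = {a, b, c, d, f}
Count: 5

5


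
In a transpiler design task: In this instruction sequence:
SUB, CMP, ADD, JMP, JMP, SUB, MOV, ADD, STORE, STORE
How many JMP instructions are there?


Scanning instruction sequence for JMP:
  Position 1: SUB
  Position 2: CMP
  Position 3: ADD
  Position 4: JMP <- MATCH
  Position 5: JMP <- MATCH
  Position 6: SUB
  Position 7: MOV
  Position 8: ADD
  Position 9: STORE
  Position 10: STORE
Matches at positions: [4, 5]
Total JMP count: 2

2


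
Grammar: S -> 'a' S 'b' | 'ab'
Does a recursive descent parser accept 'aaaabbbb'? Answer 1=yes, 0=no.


Grammar accepts strings of the form a^n b^n (n >= 1)
Word: 'aaaabbbb'
Counting: 4 a's and 4 b's
Check: 4 == 4? Yes
Derivation (S -> aSb applied 3 time(s), then S -> ab): S => aSb => aaSbb => aaaSbbb => aaaabbbb
Accepted

1


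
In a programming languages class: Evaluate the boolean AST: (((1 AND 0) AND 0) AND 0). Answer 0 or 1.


Step 1: Evaluate inner node
  1 AND 0 = 0
Step 2: Evaluate next node
  0 AND 0 = 0
Step 3: Evaluate root node
  0 AND 0 = 0

0


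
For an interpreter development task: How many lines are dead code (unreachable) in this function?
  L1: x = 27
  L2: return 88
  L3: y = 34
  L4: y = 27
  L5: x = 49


Analyzing control flow:
  L1: reachable (before return)
  L2: reachable (return statement)
  L3: DEAD (after return at L2)
  L4: DEAD (after return at L2)
  L5: DEAD (after return at L2)
Return at L2, total lines = 5
Dead lines: L3 through L5
Count: 3

3


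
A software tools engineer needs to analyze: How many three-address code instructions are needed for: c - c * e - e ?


Expression: c - c * e - e
Generating three-address code (respecting * over +/- precedence):
  Instruction 1: t1 = c * e
  Instruction 2: t2 = c - t1
  Instruction 3: t3 = t2 - e
Total instructions: 3

3


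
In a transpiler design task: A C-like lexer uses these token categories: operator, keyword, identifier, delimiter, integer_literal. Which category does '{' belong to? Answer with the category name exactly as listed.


Token: '{'
Checking categories:
  identifier: no
  integer_literal: no
  operator: no
  keyword: no
  delimiter: YES
Category: delimiter

delimiter


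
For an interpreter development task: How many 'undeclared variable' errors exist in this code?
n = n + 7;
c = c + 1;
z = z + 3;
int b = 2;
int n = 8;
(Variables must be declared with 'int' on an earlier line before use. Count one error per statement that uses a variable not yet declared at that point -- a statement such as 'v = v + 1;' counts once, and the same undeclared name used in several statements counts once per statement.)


Scanning code line by line:
  Line 1: use 'n' -> ERROR (undeclared)
  Line 2: use 'c' -> ERROR (undeclared)
  Line 3: use 'z' -> ERROR (undeclared)
  Line 4: declare 'b' -> declared = ['b']
  Line 5: declare 'n' -> declared = ['b', 'n']
Total undeclared variable errors: 3

3


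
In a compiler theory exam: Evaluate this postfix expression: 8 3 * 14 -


Processing tokens left to right:
Push 8, Push 3
Pop 8 and 3, compute 8 * 3 = 24, push 24
Push 14
Pop 24 and 14, compute 24 - 14 = 10, push 10
Stack result: 10

10


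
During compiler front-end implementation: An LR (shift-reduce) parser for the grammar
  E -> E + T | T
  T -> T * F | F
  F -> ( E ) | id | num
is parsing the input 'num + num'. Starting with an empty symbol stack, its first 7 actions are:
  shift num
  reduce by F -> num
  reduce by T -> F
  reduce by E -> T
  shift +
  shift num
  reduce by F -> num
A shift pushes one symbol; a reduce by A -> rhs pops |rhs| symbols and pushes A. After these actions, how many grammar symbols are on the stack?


Tracking the symbol stack through each action:
  Action 1: shift 'num' : push -> stack = [num] (size 1)
  Action 2: reduce by F -> num : pop 1, push F -> stack = [F] (size 1)
  Action 3: reduce by T -> F : pop 1, push T -> stack = [T] (size 1)
  Action 4: reduce by E -> T : pop 1, push E -> stack = [E] (size 1)
  Action 5: shift '+' : push -> stack = [E, +] (size 2)
  Action 6: shift 'num' : push -> stack = [E, +, num] (size 3)
  Action 7: reduce by F -> num : pop 1, push F -> stack = [E, +, F] (size 3)
Final stack size: 3

3


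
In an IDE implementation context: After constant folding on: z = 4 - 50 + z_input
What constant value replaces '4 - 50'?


Identifying constant sub-expression:
  Original: z = 4 - 50 + z_input
  4 and 50 are both compile-time constants
  Evaluating: 4 - 50 = -46
  After folding: z = -46 + z_input

-46


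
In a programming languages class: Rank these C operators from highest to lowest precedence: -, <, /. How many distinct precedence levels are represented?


Looking up precedence for each operator:
  - -> precedence 5
  < -> precedence 4
  / -> precedence 6
Sorted highest to lowest: /, -, <
Distinct precedence values: [6, 5, 4]
Number of distinct levels: 3

3


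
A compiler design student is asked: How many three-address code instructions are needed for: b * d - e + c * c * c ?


Expression: b * d - e + c * c * c
Generating three-address code (respecting * over +/- precedence):
  Instruction 1: t1 = b * d
  Instruction 2: t2 = c * c
  Instruction 3: t3 = t2 * c
  Instruction 4: t4 = t1 - e
  Instruction 5: t5 = t4 + t3
Total instructions: 5

5


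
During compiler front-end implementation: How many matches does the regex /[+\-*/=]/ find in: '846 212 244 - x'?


Pattern: /[+\-*/=]/ (operators)
Input: '846 212 244 - x'
Scanning for matches:
  Match 1: '-'
Total matches: 1

1


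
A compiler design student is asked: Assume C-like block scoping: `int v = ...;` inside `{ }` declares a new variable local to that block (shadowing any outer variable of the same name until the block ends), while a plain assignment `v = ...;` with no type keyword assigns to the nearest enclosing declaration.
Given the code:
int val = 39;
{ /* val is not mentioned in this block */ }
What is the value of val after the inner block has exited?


Analyzing scoping rules:
Outer scope: declares val = 39
Inner block: val is neither redeclared nor assigned -> unchanged
After the block -> 39
Result: 39

39


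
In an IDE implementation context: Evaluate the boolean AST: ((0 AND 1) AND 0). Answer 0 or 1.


Step 1: Evaluate inner node
  0 AND 1 = 0
Step 2: Evaluate root node
  0 AND 0 = 0

0


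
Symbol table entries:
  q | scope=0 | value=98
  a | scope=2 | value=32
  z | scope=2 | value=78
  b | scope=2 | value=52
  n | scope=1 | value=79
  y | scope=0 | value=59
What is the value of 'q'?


Searching symbol table for 'q':
  q | scope=0 | value=98 <- MATCH
  a | scope=2 | value=32
  z | scope=2 | value=78
  b | scope=2 | value=52
  n | scope=1 | value=79
  y | scope=0 | value=59
Found 'q' at scope 0 with value 98

98


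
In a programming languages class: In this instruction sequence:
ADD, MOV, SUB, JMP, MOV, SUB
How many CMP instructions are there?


Scanning instruction sequence for CMP:
  Position 1: ADD
  Position 2: MOV
  Position 3: SUB
  Position 4: JMP
  Position 5: MOV
  Position 6: SUB
Matches at positions: []
Total CMP count: 0

0


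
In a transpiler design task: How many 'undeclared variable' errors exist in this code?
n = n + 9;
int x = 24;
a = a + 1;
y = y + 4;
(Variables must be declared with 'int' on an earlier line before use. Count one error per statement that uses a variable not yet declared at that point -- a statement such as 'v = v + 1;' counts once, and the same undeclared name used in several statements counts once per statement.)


Scanning code line by line:
  Line 1: use 'n' -> ERROR (undeclared)
  Line 2: declare 'x' -> declared = ['x']
  Line 3: use 'a' -> ERROR (undeclared)
  Line 4: use 'y' -> ERROR (undeclared)
Total undeclared variable errors: 3

3


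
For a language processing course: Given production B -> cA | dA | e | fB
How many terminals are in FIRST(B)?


Production: B -> cA | dA | e | fB
Examining each alternative for leading terminals:
  B -> cA : first terminal = 'c'
  B -> dA : first terminal = 'd'
  B -> e : first terminal = 'e'
  B -> fB : first terminal = 'f'
FIRST(B) = {c, d, e, f}
Count: 4

4


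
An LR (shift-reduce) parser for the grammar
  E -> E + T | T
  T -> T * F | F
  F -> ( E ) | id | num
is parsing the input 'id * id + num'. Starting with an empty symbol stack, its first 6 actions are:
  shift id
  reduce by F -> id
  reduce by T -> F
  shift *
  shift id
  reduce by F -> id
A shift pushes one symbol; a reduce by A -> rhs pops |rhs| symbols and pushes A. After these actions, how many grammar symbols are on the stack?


Tracking the symbol stack through each action:
  Action 1: shift 'id' : push -> stack = [id] (size 1)
  Action 2: reduce by F -> id : pop 1, push F -> stack = [F] (size 1)
  Action 3: reduce by T -> F : pop 1, push T -> stack = [T] (size 1)
  Action 4: shift '*' : push -> stack = [T, *] (size 2)
  Action 5: shift 'id' : push -> stack = [T, *, id] (size 3)
  Action 6: reduce by F -> id : pop 1, push F -> stack = [T, *, F] (size 3)
Final stack size: 3

3


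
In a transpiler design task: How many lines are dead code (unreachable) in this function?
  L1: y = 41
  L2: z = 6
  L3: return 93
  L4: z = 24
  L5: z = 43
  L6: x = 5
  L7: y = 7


Analyzing control flow:
  L1: reachable (before return)
  L2: reachable (before return)
  L3: reachable (return statement)
  L4: DEAD (after return at L3)
  L5: DEAD (after return at L3)
  L6: DEAD (after return at L3)
  L7: DEAD (after return at L3)
Return at L3, total lines = 7
Dead lines: L4 through L7
Count: 4

4


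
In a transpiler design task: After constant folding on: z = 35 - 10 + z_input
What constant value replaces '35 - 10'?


Identifying constant sub-expression:
  Original: z = 35 - 10 + z_input
  35 and 10 are both compile-time constants
  Evaluating: 35 - 10 = 25
  After folding: z = 25 + z_input

25


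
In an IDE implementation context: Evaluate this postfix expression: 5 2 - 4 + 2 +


Processing tokens left to right:
Push 5, Push 2
Pop 5 and 2, compute 5 - 2 = 3, push 3
Push 4
Pop 3 and 4, compute 3 + 4 = 7, push 7
Push 2
Pop 7 and 2, compute 7 + 2 = 9, push 9
Stack result: 9

9


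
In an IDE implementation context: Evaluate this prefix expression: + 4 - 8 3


Parsing prefix expression: + 4 - 8 3
Step 1: Innermost operation '- 8 3'
  8 - 3 = 5
Step 2: Outer operation '+ 4 [5]'
  4 + 5 = 9

9


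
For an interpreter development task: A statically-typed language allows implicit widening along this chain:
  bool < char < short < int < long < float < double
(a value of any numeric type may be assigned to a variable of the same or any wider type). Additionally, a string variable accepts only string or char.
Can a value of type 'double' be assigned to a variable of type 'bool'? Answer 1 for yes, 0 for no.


Target variable type: bool
Source value type: double
Numeric ranks: double=6, bool=0
Widening allowed iff rank(source) <= rank(target): 6 <= 0? No
Result: 0

0


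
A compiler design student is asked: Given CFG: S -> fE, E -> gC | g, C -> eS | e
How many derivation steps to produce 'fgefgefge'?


Grammar: S -> fE, E -> gC | g, C -> eS | e
Deriving 'fgefgefge':
Step 1: S -> fE => fE
Step 2: E -> gC => fgC
Step 3: C -> eS => fgeS
Step 4: S -> fE => fgefE
Step 5: E -> gC => fgefgC
Step 6: C -> eS => fgefgeS
Step 7: S -> fE => fgefgefE
Step 8: E -> gC => fgefgefgC
Step 9: C -> e => fgefgefge
Total derivation steps: 9

9


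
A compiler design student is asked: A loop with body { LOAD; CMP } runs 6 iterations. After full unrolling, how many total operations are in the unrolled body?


Loop body operations: LOAD, CMP (2 ops per iteration)
Unrolling 6 iterations:
  Iteration 1: LOAD, CMP (2 ops)
  Iteration 2: LOAD, CMP (2 ops)
  Iteration 3: LOAD, CMP (2 ops)
  Iteration 4: LOAD, CMP (2 ops)
  Iteration 5: LOAD, CMP (2 ops)
  Iteration 6: LOAD, CMP (2 ops)
Total: 6 iterations * 2 ops/iter = 12 operations

12


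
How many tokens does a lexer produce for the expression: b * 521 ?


Scanning 'b * 521'
Token 1: 'b' -> identifier
Token 2: '*' -> operator
Token 3: '521' -> integer_literal
Total tokens: 3

3


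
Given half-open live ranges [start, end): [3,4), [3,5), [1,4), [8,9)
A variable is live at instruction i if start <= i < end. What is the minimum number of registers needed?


Live ranges:
  Var0: [3, 4)
  Var1: [3, 5)
  Var2: [1, 4)
  Var3: [8, 9)
Sweep-line events (position, delta, active):
  pos=1 start -> active=1
  pos=3 start -> active=2
  pos=3 start -> active=3
  pos=4 end -> active=2
  pos=4 end -> active=1
  pos=5 end -> active=0
  pos=8 start -> active=1
  pos=9 end -> active=0
Maximum simultaneous active: 3
Minimum registers needed: 3

3


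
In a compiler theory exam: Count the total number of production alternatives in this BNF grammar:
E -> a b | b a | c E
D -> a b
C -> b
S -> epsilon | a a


Counting alternatives per rule:
  E: 3 alternative(s)
  D: 1 alternative(s)
  C: 1 alternative(s)
  S: 2 alternative(s)
Sum: 3 + 1 + 1 + 2 = 7

7


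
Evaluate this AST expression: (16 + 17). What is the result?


Expression: (16 + 17)
Evaluating step by step:
  16 + 17 = 33
Result: 33

33


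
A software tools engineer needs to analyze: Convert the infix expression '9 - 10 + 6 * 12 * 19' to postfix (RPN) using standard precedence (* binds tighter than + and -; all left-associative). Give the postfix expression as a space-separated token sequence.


Applying the shunting-yard algorithm:
  Operand 9 -> output
  Push '-' onto operator stack -> op-stack: [-]
  Operand 10 -> output
  See '+' (prec 1); top '-' (prec 1) >= it -> pop '-' to output
  Push '+' onto operator stack -> op-stack: [+]
  Operand 6 -> output
  Push '*' onto operator stack -> op-stack: [+, *]
  Operand 12 -> output
  See '*' (prec 2); top '*' (prec 2) >= it -> pop '*' to output
  Push '*' onto operator stack -> op-stack: [+, *]
  Operand 19 -> output
  End of input: pop '*' to output
  End of input: pop '+' to output
Postfix result: 9 10 - 6 12 * 19 * +

9 10 - 6 12 * 19 * +


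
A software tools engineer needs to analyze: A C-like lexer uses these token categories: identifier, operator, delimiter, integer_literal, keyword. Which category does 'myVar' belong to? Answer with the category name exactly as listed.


Token: 'myVar'
Checking categories:
  identifier: YES
  integer_literal: no
  operator: no
  keyword: no
  delimiter: no
Category: identifier

identifier


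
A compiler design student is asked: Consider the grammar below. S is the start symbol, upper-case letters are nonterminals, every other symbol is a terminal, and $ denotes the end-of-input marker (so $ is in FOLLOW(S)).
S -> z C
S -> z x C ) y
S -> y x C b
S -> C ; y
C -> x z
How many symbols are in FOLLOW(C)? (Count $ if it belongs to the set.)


S is the start symbol and does not occur in any rule body, so FOLLOW(S) = {$}.
Examining every occurrence of C in a rule body:
  S -> z C : C is at the right end -> add FOLLOW(S) = {$}
  S -> z x C ) y : C is followed by terminal ')' -> add ')'
  S -> y x C b : C is followed by terminal 'b' -> add 'b'
  S -> C ; y : C is followed by terminal ';' -> add ';'
  C -> x z : C does not occur in the body -> contributes nothing
FOLLOW(C) = {), ;, b, $}
Count: 4

4


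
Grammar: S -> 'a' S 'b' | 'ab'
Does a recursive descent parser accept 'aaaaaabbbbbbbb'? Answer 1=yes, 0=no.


Grammar accepts strings of the form a^n b^n (n >= 1)
Word: 'aaaaaabbbbbbbb'
Counting: 6 a's and 8 b's
Check: 6 == 8? No
Mismatch: a-count != b-count
Rejected

0


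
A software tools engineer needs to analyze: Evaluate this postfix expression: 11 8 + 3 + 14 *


Processing tokens left to right:
Push 11, Push 8
Pop 11 and 8, compute 11 + 8 = 19, push 19
Push 3
Pop 19 and 3, compute 19 + 3 = 22, push 22
Push 14
Pop 22 and 14, compute 22 * 14 = 308, push 308
Stack result: 308

308


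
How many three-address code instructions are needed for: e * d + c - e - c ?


Expression: e * d + c - e - c
Generating three-address code (respecting * over +/- precedence):
  Instruction 1: t1 = e * d
  Instruction 2: t2 = t1 + c
  Instruction 3: t3 = t2 - e
  Instruction 4: t4 = t3 - c
Total instructions: 4

4


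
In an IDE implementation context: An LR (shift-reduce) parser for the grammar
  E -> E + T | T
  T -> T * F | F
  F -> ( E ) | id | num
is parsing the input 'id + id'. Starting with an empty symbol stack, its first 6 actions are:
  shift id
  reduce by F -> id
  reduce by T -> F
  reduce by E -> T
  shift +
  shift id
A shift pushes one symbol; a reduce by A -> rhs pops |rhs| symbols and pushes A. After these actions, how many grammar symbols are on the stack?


Tracking the symbol stack through each action:
  Action 1: shift 'id' : push -> stack = [id] (size 1)
  Action 2: reduce by F -> id : pop 1, push F -> stack = [F] (size 1)
  Action 3: reduce by T -> F : pop 1, push T -> stack = [T] (size 1)
  Action 4: reduce by E -> T : pop 1, push E -> stack = [E] (size 1)
  Action 5: shift '+' : push -> stack = [E, +] (size 2)
  Action 6: shift 'id' : push -> stack = [E, +, id] (size 3)
Final stack size: 3

3
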